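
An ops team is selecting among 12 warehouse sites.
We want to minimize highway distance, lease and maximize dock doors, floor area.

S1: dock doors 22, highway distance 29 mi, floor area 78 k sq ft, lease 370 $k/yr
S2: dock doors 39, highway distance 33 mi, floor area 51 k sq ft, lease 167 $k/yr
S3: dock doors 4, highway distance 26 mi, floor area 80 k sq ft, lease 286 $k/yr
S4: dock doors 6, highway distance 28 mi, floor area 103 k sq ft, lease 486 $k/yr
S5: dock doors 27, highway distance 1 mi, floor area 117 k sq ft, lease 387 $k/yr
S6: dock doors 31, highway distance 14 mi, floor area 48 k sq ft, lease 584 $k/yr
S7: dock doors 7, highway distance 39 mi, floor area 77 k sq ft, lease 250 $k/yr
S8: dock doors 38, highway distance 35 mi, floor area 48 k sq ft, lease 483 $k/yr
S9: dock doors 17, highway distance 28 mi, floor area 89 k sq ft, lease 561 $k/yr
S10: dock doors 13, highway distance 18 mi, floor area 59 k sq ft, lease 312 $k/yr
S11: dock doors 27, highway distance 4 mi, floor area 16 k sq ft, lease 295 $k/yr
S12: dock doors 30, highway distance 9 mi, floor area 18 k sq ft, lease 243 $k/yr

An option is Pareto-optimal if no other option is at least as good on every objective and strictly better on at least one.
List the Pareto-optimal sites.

S1, S2, S3, S5, S6, S7, S10, S11, S12

S1: not dominated.
S2: not dominated (best dock doors).
S3: not dominated.
S4: dominated by S5 (dock doors 27≥6, highway distance 1≤28, floor area 117≥103, lease 387≤486).
S5: not dominated (best highway distance).
S6: not dominated.
S7: not dominated.
S8: dominated by S2 (dock doors 39≥38, highway distance 33≤35, floor area 51≥48, lease 167≤483).
S9: dominated by S5 (dock doors 27≥17, highway distance 1≤28, floor area 117≥89, lease 387≤561).
S10: not dominated.
S11: not dominated.
S12: not dominated.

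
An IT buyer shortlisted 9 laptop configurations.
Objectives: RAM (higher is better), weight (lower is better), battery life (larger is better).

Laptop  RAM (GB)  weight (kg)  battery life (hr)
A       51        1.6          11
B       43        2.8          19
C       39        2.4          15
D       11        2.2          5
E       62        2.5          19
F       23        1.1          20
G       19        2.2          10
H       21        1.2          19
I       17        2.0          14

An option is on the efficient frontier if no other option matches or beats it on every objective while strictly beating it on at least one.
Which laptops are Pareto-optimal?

A: not dominated.
B: dominated by E (RAM 62≥43, weight 2.5≤2.8, battery life 19≥19).
C: not dominated.
D: dominated by A (RAM 51≥11, weight 1.6≤2.2, battery life 11≥5).
E: not dominated (best RAM).
F: not dominated (best weight).
G: dominated by A (RAM 51≥19, weight 1.6≤2.2, battery life 11≥10).
H: dominated by F (RAM 23≥21, weight 1.1≤1.2, battery life 20≥19).
I: dominated by F (RAM 23≥17, weight 1.1≤2.0, battery life 20≥14).

A, C, E, F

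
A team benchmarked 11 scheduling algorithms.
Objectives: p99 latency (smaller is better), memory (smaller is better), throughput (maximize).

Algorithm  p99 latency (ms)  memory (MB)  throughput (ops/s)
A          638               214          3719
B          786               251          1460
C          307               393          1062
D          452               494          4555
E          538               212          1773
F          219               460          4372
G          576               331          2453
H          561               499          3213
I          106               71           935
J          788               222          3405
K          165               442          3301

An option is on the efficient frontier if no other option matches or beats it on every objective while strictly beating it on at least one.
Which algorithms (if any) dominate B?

A, E

A: p99 latency 638≤786, memory 214≤251, throughput 3719≥1460 — dominates B.
E: p99 latency 538≤786, memory 212≤251, throughput 1773≥1460 — dominates B.
Others (C, D, F, G, H, I, J, K) are each worse than B on at least one objective.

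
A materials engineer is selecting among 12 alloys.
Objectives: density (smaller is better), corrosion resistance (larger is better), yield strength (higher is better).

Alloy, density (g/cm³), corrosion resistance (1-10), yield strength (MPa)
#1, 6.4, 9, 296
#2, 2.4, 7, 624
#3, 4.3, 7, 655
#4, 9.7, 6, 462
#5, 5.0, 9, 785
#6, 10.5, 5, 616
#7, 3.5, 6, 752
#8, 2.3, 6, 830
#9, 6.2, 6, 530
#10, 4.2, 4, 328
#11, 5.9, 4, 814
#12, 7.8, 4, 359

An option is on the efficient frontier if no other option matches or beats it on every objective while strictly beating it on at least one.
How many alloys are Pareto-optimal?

#1: dominated by #5 (density 5.0≤6.4, corrosion resistance 9≥9, yield strength 785≥296).
#2: not dominated.
#3: not dominated.
#4: dominated by #2 (density 2.4≤9.7, corrosion resistance 7≥6, yield strength 624≥462).
#5: not dominated.
#6: dominated by #2 (density 2.4≤10.5, corrosion resistance 7≥5, yield strength 624≥616).
#7: dominated by #8 (density 2.3≤3.5, corrosion resistance 6≥6, yield strength 830≥752).
#8: not dominated (best density).
#9: dominated by #2 (density 2.4≤6.2, corrosion resistance 7≥6, yield strength 624≥530).
#10: dominated by #2 (density 2.4≤4.2, corrosion resistance 7≥4, yield strength 624≥328).
#11: dominated by #8 (density 2.3≤5.9, corrosion resistance 6≥4, yield strength 830≥814).
#12: dominated by #2 (density 2.4≤7.8, corrosion resistance 7≥4, yield strength 624≥359).
Pareto-optimal: #2, #3, #5, #8 → 4.

4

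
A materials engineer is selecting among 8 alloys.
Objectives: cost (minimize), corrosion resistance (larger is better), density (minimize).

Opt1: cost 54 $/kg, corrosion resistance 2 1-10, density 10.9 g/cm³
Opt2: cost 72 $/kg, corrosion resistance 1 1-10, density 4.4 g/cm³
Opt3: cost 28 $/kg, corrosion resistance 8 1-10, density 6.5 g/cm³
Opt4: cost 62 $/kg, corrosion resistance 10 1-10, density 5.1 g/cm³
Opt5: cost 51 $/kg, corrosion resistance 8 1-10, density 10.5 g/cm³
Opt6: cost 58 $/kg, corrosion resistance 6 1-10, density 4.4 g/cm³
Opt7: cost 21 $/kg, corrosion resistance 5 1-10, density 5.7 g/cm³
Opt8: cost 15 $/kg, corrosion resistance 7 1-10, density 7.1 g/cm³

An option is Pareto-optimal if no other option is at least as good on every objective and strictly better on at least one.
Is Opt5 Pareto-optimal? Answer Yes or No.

No

Opt3 vs Opt5: cost 28≤51, corrosion resistance 8≥8, density 6.5≤10.5 — Opt3 is at least as good on every objective and strictly better on at least one, so Opt3 dominates Opt5.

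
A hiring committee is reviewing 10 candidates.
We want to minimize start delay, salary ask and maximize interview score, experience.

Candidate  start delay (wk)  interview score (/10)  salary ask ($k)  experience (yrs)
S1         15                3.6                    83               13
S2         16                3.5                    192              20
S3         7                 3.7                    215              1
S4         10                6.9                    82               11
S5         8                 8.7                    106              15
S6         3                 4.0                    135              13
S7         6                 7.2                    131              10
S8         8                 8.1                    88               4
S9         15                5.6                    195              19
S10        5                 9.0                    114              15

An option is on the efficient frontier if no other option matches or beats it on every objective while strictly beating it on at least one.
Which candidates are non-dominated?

S1: not dominated.
S2: not dominated (best experience).
S3: dominated by S6 (start delay 3≤7, interview score 4.0≥3.7, salary ask 135≤215, experience 13≥1).
S4: not dominated (best salary ask).
S5: not dominated.
S6: not dominated (best start delay).
S7: dominated by S10 (start delay 5≤6, interview score 9.0≥7.2, salary ask 114≤131, experience 15≥10).
S8: not dominated.
S9: not dominated.
S10: not dominated (best interview score).

S1, S2, S4, S5, S6, S8, S9, S10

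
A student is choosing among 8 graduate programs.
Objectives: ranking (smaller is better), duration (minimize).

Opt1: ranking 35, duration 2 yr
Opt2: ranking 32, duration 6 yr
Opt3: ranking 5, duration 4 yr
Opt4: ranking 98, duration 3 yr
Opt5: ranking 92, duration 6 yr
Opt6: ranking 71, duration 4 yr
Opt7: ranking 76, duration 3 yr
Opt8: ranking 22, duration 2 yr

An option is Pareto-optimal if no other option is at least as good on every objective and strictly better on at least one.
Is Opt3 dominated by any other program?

No

Opt1: worse on ranking (35 vs 5).
Opt2: worse on ranking (32 vs 5).
Opt4: worse on ranking (98 vs 5).
Opt5: worse on ranking (92 vs 5).
Opt6: worse on ranking (71 vs 5).
Opt7: worse on ranking (76 vs 5).
Opt8: worse on ranking (22 vs 5).
No option is at least as good as Opt3 on every objective and strictly better on one.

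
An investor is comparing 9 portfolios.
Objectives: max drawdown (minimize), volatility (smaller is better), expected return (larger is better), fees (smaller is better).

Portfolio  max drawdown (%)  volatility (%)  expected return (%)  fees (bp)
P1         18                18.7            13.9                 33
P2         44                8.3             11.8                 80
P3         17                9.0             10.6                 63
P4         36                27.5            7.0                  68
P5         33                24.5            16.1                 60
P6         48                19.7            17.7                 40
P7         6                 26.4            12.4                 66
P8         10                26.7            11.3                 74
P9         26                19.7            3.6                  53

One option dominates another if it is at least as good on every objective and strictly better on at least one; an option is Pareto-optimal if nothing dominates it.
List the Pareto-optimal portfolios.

P1, P2, P3, P5, P6, P7

P1: not dominated (best fees).
P2: not dominated (best volatility).
P3: not dominated.
P4: dominated by P1 (max drawdown 18≤36, volatility 18.7≤27.5, expected return 13.9≥7.0, fees 33≤68).
P5: not dominated.
P6: not dominated (best expected return).
P7: not dominated (best max drawdown).
P8: dominated by P7 (max drawdown 6≤10, volatility 26.4≤26.7, expected return 12.4≥11.3, fees 66≤74).
P9: dominated by P1 (max drawdown 18≤26, volatility 18.7≤19.7, expected return 13.9≥3.6, fees 33≤53).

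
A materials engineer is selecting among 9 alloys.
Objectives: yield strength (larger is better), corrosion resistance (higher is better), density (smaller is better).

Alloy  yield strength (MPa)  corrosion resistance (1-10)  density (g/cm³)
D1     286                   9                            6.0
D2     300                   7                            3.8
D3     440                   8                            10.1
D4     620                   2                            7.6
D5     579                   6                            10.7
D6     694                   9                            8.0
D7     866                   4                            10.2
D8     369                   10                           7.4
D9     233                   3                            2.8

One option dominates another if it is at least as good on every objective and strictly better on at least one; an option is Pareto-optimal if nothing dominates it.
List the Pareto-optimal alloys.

D1: not dominated.
D2: not dominated.
D3: dominated by D6 (yield strength 694≥440, corrosion resistance 9≥8, density 8.0≤10.1).
D4: not dominated.
D5: dominated by D6 (yield strength 694≥579, corrosion resistance 9≥6, density 8.0≤10.7).
D6: not dominated.
D7: not dominated (best yield strength).
D8: not dominated (best corrosion resistance).
D9: not dominated (best density).

D1, D2, D4, D6, D7, D8, D9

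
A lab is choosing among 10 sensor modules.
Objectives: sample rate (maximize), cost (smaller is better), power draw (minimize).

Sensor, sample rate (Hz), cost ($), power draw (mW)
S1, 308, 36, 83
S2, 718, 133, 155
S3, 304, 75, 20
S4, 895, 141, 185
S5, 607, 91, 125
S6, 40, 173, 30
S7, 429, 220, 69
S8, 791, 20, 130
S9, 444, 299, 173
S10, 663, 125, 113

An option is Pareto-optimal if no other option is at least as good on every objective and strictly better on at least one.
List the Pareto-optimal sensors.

S1: not dominated.
S2: dominated by S8 (sample rate 791≥718, cost 20≤133, power draw 130≤155).
S3: not dominated (best power draw).
S4: not dominated (best sample rate).
S5: not dominated.
S6: dominated by S3 (sample rate 304≥40, cost 75≤173, power draw 20≤30).
S7: not dominated.
S8: not dominated (best cost).
S9: dominated by S2 (sample rate 718≥444, cost 133≤299, power draw 155≤173).
S10: not dominated.

S1, S3, S4, S5, S7, S8, S10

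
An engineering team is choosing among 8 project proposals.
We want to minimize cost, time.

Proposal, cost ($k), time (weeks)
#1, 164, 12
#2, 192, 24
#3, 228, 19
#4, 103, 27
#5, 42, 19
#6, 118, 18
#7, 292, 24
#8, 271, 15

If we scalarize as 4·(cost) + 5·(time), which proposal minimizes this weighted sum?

#5

#1: 4·164 + 5·12 = 716
#2: 4·192 + 5·24 = 888
#3: 4·228 + 5·19 = 1007
#4: 4·103 + 5·27 = 547
#5: 4·42 + 5·19 = 263
#6: 4·118 + 5·18 = 562
#7: 4·292 + 5·24 = 1288
#8: 4·271 + 5·15 = 1159
Lowest: #5 at 263.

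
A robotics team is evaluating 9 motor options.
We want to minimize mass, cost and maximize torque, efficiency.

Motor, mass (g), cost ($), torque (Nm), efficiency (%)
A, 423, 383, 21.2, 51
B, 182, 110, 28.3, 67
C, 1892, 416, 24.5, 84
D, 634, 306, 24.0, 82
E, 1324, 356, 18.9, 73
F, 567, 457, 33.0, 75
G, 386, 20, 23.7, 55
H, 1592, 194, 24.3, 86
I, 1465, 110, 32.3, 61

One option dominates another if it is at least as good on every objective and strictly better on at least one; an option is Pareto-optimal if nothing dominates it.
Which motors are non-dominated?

A: dominated by B (mass 182≤423, cost 110≤383, torque 28.3≥21.2, efficiency 67≥51).
B: not dominated (best mass).
C: not dominated.
D: not dominated.
E: dominated by D (mass 634≤1324, cost 306≤356, torque 24.0≥18.9, efficiency 82≥73).
F: not dominated (best torque).
G: not dominated (best cost).
H: not dominated (best efficiency).
I: not dominated.

B, C, D, F, G, H, I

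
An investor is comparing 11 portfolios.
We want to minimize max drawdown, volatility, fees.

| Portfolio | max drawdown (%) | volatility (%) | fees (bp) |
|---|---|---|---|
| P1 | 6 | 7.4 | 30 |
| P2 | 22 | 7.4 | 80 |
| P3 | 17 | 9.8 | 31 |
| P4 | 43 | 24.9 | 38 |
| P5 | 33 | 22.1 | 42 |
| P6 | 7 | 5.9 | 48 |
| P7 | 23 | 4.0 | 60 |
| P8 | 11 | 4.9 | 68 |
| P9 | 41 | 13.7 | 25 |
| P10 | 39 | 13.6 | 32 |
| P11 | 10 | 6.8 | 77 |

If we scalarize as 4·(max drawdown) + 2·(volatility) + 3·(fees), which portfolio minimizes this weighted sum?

P1

P1: 4·6 + 2·7.4 + 3·30 = 128.8
P2: 4·22 + 2·7.4 + 3·80 = 342.8
P3: 4·17 + 2·9.8 + 3·31 = 180.6
P4: 4·43 + 2·24.9 + 3·38 = 335.8
P5: 4·33 + 2·22.1 + 3·42 = 302.2
P6: 4·7 + 2·5.9 + 3·48 = 183.8
P7: 4·23 + 2·4.0 + 3·60 = 280.0
P8: 4·11 + 2·4.9 + 3·68 = 257.8
P9: 4·41 + 2·13.7 + 3·25 = 266.4
P10: 4·39 + 2·13.6 + 3·32 = 279.2
P11: 4·10 + 2·6.8 + 3·77 = 284.6
Lowest: P1 at 128.8.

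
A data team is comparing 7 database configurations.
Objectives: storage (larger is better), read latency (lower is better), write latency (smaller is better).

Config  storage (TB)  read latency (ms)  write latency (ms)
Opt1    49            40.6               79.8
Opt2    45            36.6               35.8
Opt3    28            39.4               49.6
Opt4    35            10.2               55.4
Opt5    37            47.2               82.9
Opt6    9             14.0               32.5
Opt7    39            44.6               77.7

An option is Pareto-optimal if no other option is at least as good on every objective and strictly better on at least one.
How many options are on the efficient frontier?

4

Opt1: not dominated (best storage).
Opt2: not dominated.
Opt3: dominated by Opt2 (storage 45≥28, read latency 36.6≤39.4, write latency 35.8≤49.6).
Opt4: not dominated (best read latency).
Opt5: dominated by Opt1 (storage 49≥37, read latency 40.6≤47.2, write latency 79.8≤82.9).
Opt6: not dominated (best write latency).
Opt7: dominated by Opt2 (storage 45≥39, read latency 36.6≤44.6, write latency 35.8≤77.7).
Pareto-optimal: Opt1, Opt2, Opt4, Opt6 → 4.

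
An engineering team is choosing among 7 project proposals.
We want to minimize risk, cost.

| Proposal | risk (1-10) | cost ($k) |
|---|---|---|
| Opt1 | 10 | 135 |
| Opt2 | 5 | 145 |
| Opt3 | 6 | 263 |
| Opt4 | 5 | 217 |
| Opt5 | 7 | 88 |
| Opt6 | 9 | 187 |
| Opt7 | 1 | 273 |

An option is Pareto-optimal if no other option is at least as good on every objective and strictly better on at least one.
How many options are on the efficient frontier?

Opt1: dominated by Opt5 (risk 7≤10, cost 88≤135).
Opt2: not dominated.
Opt3: dominated by Opt2 (risk 5≤6, cost 145≤263).
Opt4: dominated by Opt2 (risk 5≤5, cost 145≤217).
Opt5: not dominated (best cost).
Opt6: dominated by Opt2 (risk 5≤9, cost 145≤187).
Opt7: not dominated (best risk).
Pareto-optimal: Opt2, Opt5, Opt7 → 3.

3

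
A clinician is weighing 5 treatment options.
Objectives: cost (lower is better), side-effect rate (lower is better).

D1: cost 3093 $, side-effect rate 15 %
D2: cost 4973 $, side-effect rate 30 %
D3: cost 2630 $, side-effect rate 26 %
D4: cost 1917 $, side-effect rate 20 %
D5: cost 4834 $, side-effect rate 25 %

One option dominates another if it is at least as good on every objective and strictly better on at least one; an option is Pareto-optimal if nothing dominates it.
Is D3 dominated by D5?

No

D5 vs D3: D5 is worse on cost (4834 vs 2630), so it does not dominate D3.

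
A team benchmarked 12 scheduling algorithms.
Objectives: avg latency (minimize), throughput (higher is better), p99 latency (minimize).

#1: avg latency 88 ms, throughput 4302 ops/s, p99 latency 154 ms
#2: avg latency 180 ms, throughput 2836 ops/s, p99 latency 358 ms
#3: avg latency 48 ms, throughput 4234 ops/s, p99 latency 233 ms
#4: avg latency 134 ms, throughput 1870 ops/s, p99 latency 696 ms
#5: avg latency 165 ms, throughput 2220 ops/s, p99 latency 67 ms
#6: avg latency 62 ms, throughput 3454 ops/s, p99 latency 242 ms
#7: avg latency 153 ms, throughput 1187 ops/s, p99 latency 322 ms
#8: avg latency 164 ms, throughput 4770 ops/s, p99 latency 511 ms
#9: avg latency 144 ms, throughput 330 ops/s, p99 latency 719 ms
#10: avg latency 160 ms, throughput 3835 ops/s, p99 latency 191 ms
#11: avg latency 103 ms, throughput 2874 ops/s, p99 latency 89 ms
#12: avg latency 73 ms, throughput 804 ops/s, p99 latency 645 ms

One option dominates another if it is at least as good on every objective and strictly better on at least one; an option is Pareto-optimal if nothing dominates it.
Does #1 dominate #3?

No

#1 vs #3: #1 is worse on avg latency (88 vs 48), so it does not dominate #3.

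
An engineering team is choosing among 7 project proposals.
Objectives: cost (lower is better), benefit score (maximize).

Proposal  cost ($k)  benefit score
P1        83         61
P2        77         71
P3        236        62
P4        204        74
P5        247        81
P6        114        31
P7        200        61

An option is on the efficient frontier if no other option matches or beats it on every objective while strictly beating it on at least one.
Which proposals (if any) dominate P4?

P1: worse on benefit score (61 vs 74).
P2: worse on benefit score (71 vs 74).
P3: worse on cost (236 vs 204).
P5: worse on cost (247 vs 204).
P6: worse on benefit score (31 vs 74).
P7: worse on benefit score (61 vs 74).
No option dominates P4.

none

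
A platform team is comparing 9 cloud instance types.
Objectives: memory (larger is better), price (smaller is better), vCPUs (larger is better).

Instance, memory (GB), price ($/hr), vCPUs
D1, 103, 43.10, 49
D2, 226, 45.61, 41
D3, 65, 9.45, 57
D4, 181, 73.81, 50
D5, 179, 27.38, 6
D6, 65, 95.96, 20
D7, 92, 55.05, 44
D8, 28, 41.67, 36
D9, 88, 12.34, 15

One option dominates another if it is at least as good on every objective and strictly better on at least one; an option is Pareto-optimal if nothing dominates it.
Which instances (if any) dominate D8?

D3

D3: memory 65≥28, price 9.45≤41.67, vCPUs 57≥36 — dominates D8.
Others (D1, D2, D4, D5, D6, D7, D9) are each worse than D8 on at least one objective.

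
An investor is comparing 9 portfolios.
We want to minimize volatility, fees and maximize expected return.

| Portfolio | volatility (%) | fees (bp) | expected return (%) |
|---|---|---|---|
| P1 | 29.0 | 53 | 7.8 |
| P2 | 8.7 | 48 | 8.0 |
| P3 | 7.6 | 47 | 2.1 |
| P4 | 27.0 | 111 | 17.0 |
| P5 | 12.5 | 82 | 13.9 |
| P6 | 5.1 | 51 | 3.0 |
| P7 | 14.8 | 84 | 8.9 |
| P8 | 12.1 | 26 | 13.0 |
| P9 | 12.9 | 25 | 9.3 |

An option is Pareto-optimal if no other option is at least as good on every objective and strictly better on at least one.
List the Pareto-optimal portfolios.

P2, P3, P4, P5, P6, P8, P9

P1: dominated by P2 (volatility 8.7≤29.0, fees 48≤53, expected return 8.0≥7.8).
P2: not dominated.
P3: not dominated.
P4: not dominated (best expected return).
P5: not dominated.
P6: not dominated (best volatility).
P7: dominated by P5 (volatility 12.5≤14.8, fees 82≤84, expected return 13.9≥8.9).
P8: not dominated.
P9: not dominated (best fees).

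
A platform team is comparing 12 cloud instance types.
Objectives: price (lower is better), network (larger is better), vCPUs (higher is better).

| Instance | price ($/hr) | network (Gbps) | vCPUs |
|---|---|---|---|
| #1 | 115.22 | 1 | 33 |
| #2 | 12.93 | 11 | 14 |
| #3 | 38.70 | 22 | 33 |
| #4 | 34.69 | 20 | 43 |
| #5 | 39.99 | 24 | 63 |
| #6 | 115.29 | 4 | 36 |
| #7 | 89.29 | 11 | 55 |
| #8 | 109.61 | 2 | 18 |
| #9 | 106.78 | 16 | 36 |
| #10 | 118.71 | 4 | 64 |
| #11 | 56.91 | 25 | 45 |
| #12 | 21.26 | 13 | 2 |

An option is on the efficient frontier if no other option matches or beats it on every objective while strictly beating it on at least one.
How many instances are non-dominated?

#1: dominated by #3 (price 38.70≤115.22, network 22≥1, vCPUs 33≥33).
#2: not dominated (best price).
#3: not dominated.
#4: not dominated.
#5: not dominated.
#6: dominated by #4 (price 34.69≤115.29, network 20≥4, vCPUs 43≥36).
#7: dominated by #5 (price 39.99≤89.29, network 24≥11, vCPUs 63≥55).
#8: dominated by #3 (price 38.70≤109.61, network 22≥2, vCPUs 33≥18).
#9: dominated by #4 (price 34.69≤106.78, network 20≥16, vCPUs 43≥36).
#10: not dominated (best vCPUs).
#11: not dominated (best network).
#12: not dominated.
Pareto-optimal: #2, #3, #4, #5, #10, #11, #12 → 7.

7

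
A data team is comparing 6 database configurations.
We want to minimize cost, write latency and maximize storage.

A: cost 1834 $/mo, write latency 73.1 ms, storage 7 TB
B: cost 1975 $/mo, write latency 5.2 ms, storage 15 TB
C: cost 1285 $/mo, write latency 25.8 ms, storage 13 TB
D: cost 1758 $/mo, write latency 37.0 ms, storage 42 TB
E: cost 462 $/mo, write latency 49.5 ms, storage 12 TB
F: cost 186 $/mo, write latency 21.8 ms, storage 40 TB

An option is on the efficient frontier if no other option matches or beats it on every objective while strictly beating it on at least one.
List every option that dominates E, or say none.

F

F: cost 186≤462, write latency 21.8≤49.5, storage 40≥12 — dominates E.
Others (A, B, C, D) are each worse than E on at least one objective.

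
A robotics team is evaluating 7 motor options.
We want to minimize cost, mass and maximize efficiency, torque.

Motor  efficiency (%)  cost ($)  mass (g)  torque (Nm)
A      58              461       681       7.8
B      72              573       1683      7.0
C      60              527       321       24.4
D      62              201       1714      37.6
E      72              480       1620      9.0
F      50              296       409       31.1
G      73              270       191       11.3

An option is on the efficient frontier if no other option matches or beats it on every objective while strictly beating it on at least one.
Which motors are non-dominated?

A: dominated by G (efficiency 73≥58, cost 270≤461, mass 191≤681, torque 11.3≥7.8).
B: dominated by E (efficiency 72≥72, cost 480≤573, mass 1620≤1683, torque 9.0≥7.0).
C: not dominated.
D: not dominated (best cost).
E: dominated by G (efficiency 73≥72, cost 270≤480, mass 191≤1620, torque 11.3≥9.0).
F: not dominated.
G: not dominated (best efficiency).

C, D, F, G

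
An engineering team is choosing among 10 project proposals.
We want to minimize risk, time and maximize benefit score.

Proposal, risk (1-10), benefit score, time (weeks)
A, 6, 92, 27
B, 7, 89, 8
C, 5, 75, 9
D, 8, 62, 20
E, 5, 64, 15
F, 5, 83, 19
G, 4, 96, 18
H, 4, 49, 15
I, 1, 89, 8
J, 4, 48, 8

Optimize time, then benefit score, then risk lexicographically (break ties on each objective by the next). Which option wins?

I

First minimize time: best is 8, kept {B, I, J}.
Then maximize benefit score: best is 89, kept {B, I}.
Then minimize risk: best is 1, kept {I}.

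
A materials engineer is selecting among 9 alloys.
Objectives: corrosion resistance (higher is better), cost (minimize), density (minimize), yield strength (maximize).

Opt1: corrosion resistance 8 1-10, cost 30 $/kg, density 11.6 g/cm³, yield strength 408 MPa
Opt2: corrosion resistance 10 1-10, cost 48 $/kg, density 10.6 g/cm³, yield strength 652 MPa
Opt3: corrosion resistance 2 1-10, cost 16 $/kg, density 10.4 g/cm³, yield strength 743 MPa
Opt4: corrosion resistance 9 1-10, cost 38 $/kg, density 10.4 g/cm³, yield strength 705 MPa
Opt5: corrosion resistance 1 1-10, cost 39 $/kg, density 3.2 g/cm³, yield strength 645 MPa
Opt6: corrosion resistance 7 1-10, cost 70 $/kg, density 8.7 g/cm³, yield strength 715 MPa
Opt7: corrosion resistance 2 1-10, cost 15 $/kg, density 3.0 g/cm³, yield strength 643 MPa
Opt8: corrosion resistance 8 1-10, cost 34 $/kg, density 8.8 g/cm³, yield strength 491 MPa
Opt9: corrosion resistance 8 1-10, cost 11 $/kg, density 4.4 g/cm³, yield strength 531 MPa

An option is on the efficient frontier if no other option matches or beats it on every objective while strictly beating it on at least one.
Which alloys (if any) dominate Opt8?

Opt9

Opt9: corrosion resistance 8≥8, cost 11≤34, density 4.4≤8.8, yield strength 531≥491 — dominates Opt8.
Others (Opt1, Opt2, Opt3, Opt4, Opt5, Opt6, Opt7) are each worse than Opt8 on at least one objective.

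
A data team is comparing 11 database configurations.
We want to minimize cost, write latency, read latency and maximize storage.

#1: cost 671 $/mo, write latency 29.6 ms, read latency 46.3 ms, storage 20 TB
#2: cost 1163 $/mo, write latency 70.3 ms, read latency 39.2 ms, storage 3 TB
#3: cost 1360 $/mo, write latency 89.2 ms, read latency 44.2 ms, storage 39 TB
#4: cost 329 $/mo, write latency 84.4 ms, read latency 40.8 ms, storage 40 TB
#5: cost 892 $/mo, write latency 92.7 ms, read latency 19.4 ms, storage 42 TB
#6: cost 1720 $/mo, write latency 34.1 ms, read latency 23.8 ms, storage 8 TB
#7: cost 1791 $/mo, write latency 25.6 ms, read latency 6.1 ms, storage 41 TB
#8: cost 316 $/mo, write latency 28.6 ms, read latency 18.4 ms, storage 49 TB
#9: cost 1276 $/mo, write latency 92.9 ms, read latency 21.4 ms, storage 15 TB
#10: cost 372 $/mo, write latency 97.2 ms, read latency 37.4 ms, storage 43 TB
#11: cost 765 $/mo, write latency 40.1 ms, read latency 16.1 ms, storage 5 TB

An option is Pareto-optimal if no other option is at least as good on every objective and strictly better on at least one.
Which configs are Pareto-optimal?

#1: dominated by #8 (cost 316≤671, write latency 28.6≤29.6, read latency 18.4≤46.3, storage 49≥20).
#2: dominated by #8 (cost 316≤1163, write latency 28.6≤70.3, read latency 18.4≤39.2, storage 49≥3).
#3: dominated by #4 (cost 329≤1360, write latency 84.4≤89.2, read latency 40.8≤44.2, storage 40≥39).
#4: dominated by #8 (cost 316≤329, write latency 28.6≤84.4, read latency 18.4≤40.8, storage 49≥40).
#5: dominated by #8 (cost 316≤892, write latency 28.6≤92.7, read latency 18.4≤19.4, storage 49≥42).
#6: dominated by #8 (cost 316≤1720, write latency 28.6≤34.1, read latency 18.4≤23.8, storage 49≥8).
#7: not dominated (best write latency).
#8: not dominated (best cost).
#9: dominated by #5 (cost 892≤1276, write latency 92.7≤92.9, read latency 19.4≤21.4, storage 42≥15).
#10: dominated by #8 (cost 316≤372, write latency 28.6≤97.2, read latency 18.4≤37.4, storage 49≥43).
#11: not dominated.

#7, #8, #11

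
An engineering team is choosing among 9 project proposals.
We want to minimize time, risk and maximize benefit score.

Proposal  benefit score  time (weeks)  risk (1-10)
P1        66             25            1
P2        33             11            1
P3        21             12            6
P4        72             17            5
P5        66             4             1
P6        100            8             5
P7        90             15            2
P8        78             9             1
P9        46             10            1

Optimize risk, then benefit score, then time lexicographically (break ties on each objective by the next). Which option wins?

P8

First minimize risk: best is 1, kept {P1, P2, P5, P8, P9}.
Then maximize benefit score: best is 78, kept {P8}.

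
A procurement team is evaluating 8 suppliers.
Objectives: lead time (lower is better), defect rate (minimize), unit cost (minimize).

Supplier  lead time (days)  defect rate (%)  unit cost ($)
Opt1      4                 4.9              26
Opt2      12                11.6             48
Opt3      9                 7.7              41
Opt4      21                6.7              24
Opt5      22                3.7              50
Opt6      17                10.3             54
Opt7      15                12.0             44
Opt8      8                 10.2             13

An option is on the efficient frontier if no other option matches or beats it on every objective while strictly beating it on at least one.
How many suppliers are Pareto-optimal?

Opt1: not dominated (best lead time).
Opt2: dominated by Opt1 (lead time 4≤12, defect rate 4.9≤11.6, unit cost 26≤48).
Opt3: dominated by Opt1 (lead time 4≤9, defect rate 4.9≤7.7, unit cost 26≤41).
Opt4: not dominated.
Opt5: not dominated (best defect rate).
Opt6: dominated by Opt1 (lead time 4≤17, defect rate 4.9≤10.3, unit cost 26≤54).
Opt7: dominated by Opt1 (lead time 4≤15, defect rate 4.9≤12.0, unit cost 26≤44).
Opt8: not dominated (best unit cost).
Pareto-optimal: Opt1, Opt4, Opt5, Opt8 → 4.

4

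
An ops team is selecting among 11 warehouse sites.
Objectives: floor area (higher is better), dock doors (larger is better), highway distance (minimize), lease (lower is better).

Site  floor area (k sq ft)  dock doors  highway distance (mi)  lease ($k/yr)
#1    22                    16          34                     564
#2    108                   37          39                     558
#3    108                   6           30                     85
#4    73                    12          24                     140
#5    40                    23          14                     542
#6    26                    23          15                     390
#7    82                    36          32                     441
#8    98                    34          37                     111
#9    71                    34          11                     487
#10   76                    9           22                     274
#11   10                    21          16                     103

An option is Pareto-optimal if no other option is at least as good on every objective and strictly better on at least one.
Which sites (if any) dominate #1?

#5, #6, #7, #9

#5: floor area 40≥22, dock doors 23≥16, highway distance 14≤34, lease 542≤564 — dominates #1.
#6: floor area 26≥22, dock doors 23≥16, highway distance 15≤34, lease 390≤564 — dominates #1.
#7: floor area 82≥22, dock doors 36≥16, highway distance 32≤34, lease 441≤564 — dominates #1.
#9: floor area 71≥22, dock doors 34≥16, highway distance 11≤34, lease 487≤564 — dominates #1.
Others (#2, #3, #4, #8, #10, #11) are each worse than #1 on at least one objective.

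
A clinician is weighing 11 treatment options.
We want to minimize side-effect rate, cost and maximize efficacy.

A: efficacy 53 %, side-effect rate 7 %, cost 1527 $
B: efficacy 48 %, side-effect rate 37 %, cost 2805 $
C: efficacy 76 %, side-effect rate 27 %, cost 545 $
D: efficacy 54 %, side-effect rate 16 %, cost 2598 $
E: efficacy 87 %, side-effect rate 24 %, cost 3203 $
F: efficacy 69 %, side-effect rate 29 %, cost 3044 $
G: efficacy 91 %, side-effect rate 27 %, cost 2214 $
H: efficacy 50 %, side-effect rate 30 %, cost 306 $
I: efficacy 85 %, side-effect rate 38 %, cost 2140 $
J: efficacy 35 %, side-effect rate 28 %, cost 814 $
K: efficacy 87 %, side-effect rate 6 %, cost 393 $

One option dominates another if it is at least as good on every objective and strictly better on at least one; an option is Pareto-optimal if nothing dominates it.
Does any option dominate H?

No

A: worse on cost (1527 vs 306).
B: worse on efficacy (48 vs 50).
C: worse on cost (545 vs 306).
D: worse on cost (2598 vs 306).
E: worse on cost (3203 vs 306).
F: worse on cost (3044 vs 306).
G: worse on cost (2214 vs 306).
I: worse on side-effect rate (38 vs 30).
J: worse on efficacy (35 vs 50).
K: worse on cost (393 vs 306).
No option is at least as good as H on every objective and strictly better on one.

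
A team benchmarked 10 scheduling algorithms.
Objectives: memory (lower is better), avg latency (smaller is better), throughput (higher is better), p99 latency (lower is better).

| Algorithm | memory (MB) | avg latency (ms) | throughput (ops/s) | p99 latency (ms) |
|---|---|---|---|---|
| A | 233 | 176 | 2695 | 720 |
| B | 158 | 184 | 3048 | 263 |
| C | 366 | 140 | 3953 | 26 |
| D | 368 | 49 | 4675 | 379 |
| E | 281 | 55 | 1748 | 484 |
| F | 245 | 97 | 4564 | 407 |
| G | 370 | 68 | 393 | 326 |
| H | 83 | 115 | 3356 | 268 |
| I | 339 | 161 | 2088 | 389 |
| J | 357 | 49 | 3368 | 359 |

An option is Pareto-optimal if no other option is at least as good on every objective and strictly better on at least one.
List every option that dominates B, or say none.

none

A: worse on memory (233 vs 158).
C: worse on memory (366 vs 158).
D: worse on memory (368 vs 158).
E: worse on memory (281 vs 158).
F: worse on memory (245 vs 158).
G: worse on memory (370 vs 158).
H: worse on p99 latency (268 vs 263).
I: worse on memory (339 vs 158).
J: worse on memory (357 vs 158).
No option dominates B.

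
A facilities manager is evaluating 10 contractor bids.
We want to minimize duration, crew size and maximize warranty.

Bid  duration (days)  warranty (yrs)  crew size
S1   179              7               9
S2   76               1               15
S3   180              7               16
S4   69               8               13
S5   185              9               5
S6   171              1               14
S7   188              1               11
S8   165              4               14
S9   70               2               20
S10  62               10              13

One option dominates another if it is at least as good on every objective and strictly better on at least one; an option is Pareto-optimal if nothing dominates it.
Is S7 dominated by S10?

S10 vs S7: S10 is worse on crew size (13 vs 11), so it does not dominate S7.

No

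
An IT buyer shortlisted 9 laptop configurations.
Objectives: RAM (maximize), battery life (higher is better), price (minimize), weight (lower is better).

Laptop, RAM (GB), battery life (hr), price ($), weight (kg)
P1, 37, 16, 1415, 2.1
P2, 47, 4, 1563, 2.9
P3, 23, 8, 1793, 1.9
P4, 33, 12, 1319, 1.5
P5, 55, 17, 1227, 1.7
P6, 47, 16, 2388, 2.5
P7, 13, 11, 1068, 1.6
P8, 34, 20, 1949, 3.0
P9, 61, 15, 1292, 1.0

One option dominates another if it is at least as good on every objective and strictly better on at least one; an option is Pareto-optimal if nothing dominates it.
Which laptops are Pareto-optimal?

P1: dominated by P5 (RAM 55≥37, battery life 17≥16, price 1227≤1415, weight 1.7≤2.1).
P2: dominated by P5 (RAM 55≥47, battery life 17≥4, price 1227≤1563, weight 1.7≤2.9).
P3: dominated by P4 (RAM 33≥23, battery life 12≥8, price 1319≤1793, weight 1.5≤1.9).
P4: dominated by P9 (RAM 61≥33, battery life 15≥12, price 1292≤1319, weight 1.0≤1.5).
P5: not dominated.
P6: dominated by P5 (RAM 55≥47, battery life 17≥16, price 1227≤2388, weight 1.7≤2.5).
P7: not dominated (best price).
P8: not dominated (best battery life).
P9: not dominated (best RAM).

P5, P7, P8, P9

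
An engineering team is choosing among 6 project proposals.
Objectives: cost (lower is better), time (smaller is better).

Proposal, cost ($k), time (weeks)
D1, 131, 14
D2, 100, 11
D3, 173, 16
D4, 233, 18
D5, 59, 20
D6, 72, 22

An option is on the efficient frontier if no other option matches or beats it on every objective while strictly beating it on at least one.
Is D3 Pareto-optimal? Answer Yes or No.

No

D1 vs D3: cost 131≤173, time 14≤16 — D1 is at least as good on every objective and strictly better on at least one, so D1 dominates D3.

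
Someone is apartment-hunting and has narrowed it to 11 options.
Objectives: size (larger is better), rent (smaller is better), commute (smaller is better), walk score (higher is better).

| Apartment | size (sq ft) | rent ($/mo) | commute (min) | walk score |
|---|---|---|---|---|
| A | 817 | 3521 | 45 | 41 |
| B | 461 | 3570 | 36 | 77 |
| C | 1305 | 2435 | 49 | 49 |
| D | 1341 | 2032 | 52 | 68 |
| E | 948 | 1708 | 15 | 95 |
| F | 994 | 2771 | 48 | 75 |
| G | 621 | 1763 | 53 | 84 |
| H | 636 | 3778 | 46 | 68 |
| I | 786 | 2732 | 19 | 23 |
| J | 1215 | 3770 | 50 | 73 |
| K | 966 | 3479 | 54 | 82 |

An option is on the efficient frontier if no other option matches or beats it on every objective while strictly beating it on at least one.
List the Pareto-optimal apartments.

C, D, E, F, J, K

A: dominated by E (size 948≥817, rent 1708≤3521, commute 15≤45, walk score 95≥41).
B: dominated by E (size 948≥461, rent 1708≤3570, commute 15≤36, walk score 95≥77).
C: not dominated.
D: not dominated (best size).
E: not dominated (best rent).
F: not dominated.
G: dominated by E (size 948≥621, rent 1708≤1763, commute 15≤53, walk score 95≥84).
H: dominated by E (size 948≥636, rent 1708≤3778, commute 15≤46, walk score 95≥68).
I: dominated by E (size 948≥786, rent 1708≤2732, commute 15≤19, walk score 95≥23).
J: not dominated.
K: not dominated.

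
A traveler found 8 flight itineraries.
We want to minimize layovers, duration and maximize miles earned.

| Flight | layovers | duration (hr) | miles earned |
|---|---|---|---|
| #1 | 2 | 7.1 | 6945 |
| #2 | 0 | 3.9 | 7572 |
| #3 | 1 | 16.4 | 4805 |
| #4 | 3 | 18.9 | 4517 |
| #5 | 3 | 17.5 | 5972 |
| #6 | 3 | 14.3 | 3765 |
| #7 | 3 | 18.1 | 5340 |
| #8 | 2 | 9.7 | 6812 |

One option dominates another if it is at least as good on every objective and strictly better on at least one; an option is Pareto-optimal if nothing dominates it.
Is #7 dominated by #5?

Yes

#5 vs #7: layovers 3≤3, duration 17.5≤18.1, miles earned 5972≥5340 — #5 is at least as good on every objective with at least one strict improvement.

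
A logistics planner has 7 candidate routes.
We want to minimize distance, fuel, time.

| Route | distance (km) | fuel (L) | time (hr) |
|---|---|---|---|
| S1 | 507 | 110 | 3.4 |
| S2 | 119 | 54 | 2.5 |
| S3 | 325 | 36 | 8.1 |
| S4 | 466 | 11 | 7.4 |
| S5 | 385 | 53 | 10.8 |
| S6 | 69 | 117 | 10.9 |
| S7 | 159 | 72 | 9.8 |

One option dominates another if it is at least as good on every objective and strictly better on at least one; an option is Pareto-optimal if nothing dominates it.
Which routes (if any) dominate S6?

none

S1: worse on distance (507 vs 69).
S2: worse on distance (119 vs 69).
S3: worse on distance (325 vs 69).
S4: worse on distance (466 vs 69).
S5: worse on distance (385 vs 69).
S7: worse on distance (159 vs 69).
No option dominates S6.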